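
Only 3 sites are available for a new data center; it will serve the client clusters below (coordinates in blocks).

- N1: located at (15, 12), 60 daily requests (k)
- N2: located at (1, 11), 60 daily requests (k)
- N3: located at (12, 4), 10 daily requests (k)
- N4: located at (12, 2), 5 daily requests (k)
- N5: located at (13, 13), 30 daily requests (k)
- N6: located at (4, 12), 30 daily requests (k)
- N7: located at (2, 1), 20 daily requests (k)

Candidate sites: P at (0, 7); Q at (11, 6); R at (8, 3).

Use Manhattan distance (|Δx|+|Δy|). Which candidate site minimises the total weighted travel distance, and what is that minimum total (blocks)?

Q, total 2495 blocks

Total weighted distance at each candidate:
  P (0, 7): total = 2735
  Q (11, 6): total = 2495
  R (8, 3): total = 2935
Minimum is at Q with total 2495 blocks.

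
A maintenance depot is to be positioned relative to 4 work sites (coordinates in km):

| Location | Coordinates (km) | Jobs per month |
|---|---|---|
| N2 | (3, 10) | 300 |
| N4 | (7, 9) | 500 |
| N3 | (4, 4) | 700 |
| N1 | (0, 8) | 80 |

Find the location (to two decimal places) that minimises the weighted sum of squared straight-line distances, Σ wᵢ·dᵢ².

(4.56, 6.92)

The minimiser of Σwᵢ‖p−pᵢ‖² is the weighted centroid p* = (Σwᵢpᵢ)/(Σwᵢ).
Σwᵢ = 1580.
Σwᵢxᵢ = 300·3 + 500·7 + 700·4 + 80·0 = 7200.
Σwᵢyᵢ = 300·10 + 500·9 + 700·4 + 80·8 = 10940.
x* = 7200/1580 = 4.56, y* = 10940/1580 = 6.92.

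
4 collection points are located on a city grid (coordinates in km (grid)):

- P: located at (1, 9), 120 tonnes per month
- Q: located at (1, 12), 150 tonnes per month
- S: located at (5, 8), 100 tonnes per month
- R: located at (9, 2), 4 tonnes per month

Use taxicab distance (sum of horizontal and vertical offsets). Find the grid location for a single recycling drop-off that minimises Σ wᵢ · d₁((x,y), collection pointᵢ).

Manhattan distance separates: Σwᵢ(|x−xᵢ|+|y−yᵢ|) = Σwᵢ|x−xᵢ| + Σwᵢ|y−yᵢ|, so x and y are optimised independently as 1-D weighted medians.
Total weight W = 374; half = 187.
x-coordinate, sorted with cumulative weight:
  x=1 (P, w=120) cum 120
  x=1 (Q, w=150) cum 270  ← median
  x=5 (S, w=100) cum 370
  x=9 (R, w=4) cum 374
⇒ x* = 1
y-coordinate, sorted with cumulative weight:
  y=2 (R, w=4) cum 4
  y=8 (S, w=100) cum 104
  y=9 (P, w=120) cum 224  ← median
  y=12 (Q, w=150) cum 374
⇒ y* = 9

(1, 9)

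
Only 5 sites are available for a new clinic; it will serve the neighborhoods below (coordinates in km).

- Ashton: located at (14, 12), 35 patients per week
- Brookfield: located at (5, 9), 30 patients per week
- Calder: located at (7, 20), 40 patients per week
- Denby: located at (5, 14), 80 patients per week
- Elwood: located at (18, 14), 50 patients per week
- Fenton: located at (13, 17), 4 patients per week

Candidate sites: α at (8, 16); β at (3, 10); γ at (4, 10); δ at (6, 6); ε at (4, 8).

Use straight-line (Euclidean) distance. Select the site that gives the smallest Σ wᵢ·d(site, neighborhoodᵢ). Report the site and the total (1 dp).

α, total 1464.5 km

Total weighted distance at each candidate:
  α (8, 16): total = 1464.5
  β (3, 10): total = 2072.0
  γ (4, 10): total = 1920.4
  δ (6, 6): total = 2424.5
  ε (4, 8): total = 2213.3
Minimum is at α with total 1464.5 km.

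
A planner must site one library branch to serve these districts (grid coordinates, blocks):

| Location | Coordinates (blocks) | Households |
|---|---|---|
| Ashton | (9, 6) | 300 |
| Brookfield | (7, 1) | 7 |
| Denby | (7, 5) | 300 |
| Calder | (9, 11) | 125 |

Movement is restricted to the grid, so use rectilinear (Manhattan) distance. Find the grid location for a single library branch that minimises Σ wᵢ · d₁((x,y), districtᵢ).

Manhattan distance separates: Σwᵢ(|x−xᵢ|+|y−yᵢ|) = Σwᵢ|x−xᵢ| + Σwᵢ|y−yᵢ|, so x and y are optimised independently as 1-D weighted medians.
Total weight W = 732; half = 366.
x-coordinate, sorted with cumulative weight:
  x=7 (Brookfield, w=7) cum 7
  x=7 (Denby, w=300) cum 307
  x=9 (Ashton, w=300) cum 607  ← median
  x=9 (Calder, w=125) cum 732
⇒ x* = 9
y-coordinate, sorted with cumulative weight:
  y=1 (Brookfield, w=7) cum 7
  y=5 (Denby, w=300) cum 307
  y=6 (Ashton, w=300) cum 607  ← median
  y=11 (Calder, w=125) cum 732
⇒ y* = 6

(9, 6)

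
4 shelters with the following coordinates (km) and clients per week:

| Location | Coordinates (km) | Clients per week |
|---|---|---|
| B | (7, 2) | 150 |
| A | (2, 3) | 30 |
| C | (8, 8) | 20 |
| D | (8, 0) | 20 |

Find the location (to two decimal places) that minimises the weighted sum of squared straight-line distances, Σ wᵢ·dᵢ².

The minimiser of Σwᵢ‖p−pᵢ‖² is the weighted centroid p* = (Σwᵢpᵢ)/(Σwᵢ).
Σwᵢ = 220.
Σwᵢxᵢ = 150·7 + 30·2 + 20·8 + 20·8 = 1430.
Σwᵢyᵢ = 150·2 + 30·3 + 20·8 + 20·0 = 550.
x* = 1430/220 = 6.50, y* = 550/220 = 2.50.

(6.50, 2.50)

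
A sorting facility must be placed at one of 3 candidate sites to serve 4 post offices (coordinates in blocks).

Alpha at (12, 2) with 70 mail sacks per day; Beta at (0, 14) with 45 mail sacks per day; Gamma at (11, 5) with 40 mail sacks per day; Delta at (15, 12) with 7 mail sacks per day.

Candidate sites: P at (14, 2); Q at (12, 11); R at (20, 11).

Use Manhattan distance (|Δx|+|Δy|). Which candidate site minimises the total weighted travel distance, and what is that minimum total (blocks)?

Total weighted distance at each candidate:
  P (14, 2): total = 1627
  Q (12, 11): total = 1613
  R (20, 11): total = 2867
Minimum is at Q with total 1613 blocks.

Q, total 1613 blocks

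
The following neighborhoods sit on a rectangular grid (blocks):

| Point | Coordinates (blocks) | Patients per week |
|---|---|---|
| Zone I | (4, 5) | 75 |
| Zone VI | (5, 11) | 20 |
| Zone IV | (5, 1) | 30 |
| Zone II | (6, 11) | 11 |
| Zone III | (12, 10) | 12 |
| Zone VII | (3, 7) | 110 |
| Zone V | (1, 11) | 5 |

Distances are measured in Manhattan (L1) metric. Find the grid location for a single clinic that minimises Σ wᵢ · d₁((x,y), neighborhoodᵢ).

Manhattan distance separates: Σwᵢ(|x−xᵢ|+|y−yᵢ|) = Σwᵢ|x−xᵢ| + Σwᵢ|y−yᵢ|, so x and y are optimised independently as 1-D weighted medians.
Total weight W = 263; half = 131.5.
x-coordinate, sorted with cumulative weight:
  x=1 (Zone V, w=5) cum 5
  x=3 (Zone VII, w=110) cum 115
  x=4 (Zone I, w=75) cum 190  ← median
  x=5 (Zone VI, w=20) cum 210
  x=5 (Zone IV, w=30) cum 240
  x=6 (Zone II, w=11) cum 251
  x=12 (Zone III, w=12) cum 263
⇒ x* = 4
y-coordinate, sorted with cumulative weight:
  y=1 (Zone IV, w=30) cum 30
  y=5 (Zone I, w=75) cum 105
  y=7 (Zone VII, w=110) cum 215  ← median
  y=10 (Zone III, w=12) cum 227
  y=11 (Zone VI, w=20) cum 247
  y=11 (Zone II, w=11) cum 258
  y=11 (Zone V, w=5) cum 263
⇒ y* = 7

(4, 7)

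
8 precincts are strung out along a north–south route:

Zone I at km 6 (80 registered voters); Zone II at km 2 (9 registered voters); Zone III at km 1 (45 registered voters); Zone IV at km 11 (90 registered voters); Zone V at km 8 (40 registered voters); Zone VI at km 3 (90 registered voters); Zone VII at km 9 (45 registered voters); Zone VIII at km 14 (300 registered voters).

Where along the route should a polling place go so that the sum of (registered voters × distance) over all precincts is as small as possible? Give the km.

x = 11

For a sum of weighted absolute distances on a line, the optimum is the weighted median (not the mean). Total weight W = 699; half-weight = 349.5.
Sort by position and accumulate weight:
  km 1 (Zone III, w=45) → cum 45
  km 2 (Zone II, w=9) → cum 54
  km 3 (Zone VI, w=90) → cum 144
  km 6 (Zone I, w=80) → cum 224
  km 8 (Zone V, w=40) → cum 264
  km 9 (Zone VII, w=45) → cum 309
  km 11 (Zone IV, w=90) → cum 399  ≥ 349.5 → median here
  km 14 (Zone VIII, w=300) → cum 699
Optimal location: km 11.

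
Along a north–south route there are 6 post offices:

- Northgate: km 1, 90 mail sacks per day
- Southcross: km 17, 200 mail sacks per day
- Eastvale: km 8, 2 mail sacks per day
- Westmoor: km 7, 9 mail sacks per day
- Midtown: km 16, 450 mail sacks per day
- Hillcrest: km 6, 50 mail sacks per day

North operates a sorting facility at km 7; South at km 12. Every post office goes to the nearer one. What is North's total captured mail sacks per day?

The indifferent point is the midpoint (7+12)/2 = 9.5; post offices left of it (closer to North at 7) go to North, those right go to South.
  Northgate at 1 (w=90) → North
  Hillcrest at 6 (w=50) → North
  Westmoor at 7 (w=9) → North
  Eastvale at 8 (w=2) → North
  Midtown at 16 (w=450) → South
  Southcross at 17 (w=200) → South
North captures 151; South captures 650.

151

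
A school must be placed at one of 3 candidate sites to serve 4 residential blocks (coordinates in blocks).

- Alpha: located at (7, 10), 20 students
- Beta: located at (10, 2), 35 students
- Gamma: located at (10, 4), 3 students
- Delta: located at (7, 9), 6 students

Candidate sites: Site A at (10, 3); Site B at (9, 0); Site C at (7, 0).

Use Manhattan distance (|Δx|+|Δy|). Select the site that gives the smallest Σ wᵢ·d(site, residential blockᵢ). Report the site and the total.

Total weighted distance at each candidate:
  Site A (10, 3): total = 292
  Site B (9, 0): total = 426
  Site C (7, 0): total = 450
Minimum is at Site A with total 292 blocks.

Site A, total 292 blocks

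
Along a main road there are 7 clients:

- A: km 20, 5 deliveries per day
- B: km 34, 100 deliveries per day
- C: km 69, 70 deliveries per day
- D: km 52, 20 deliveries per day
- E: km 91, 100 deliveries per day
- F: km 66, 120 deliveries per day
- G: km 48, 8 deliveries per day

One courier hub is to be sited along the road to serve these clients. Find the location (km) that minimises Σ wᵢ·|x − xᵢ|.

For a sum of weighted absolute distances on a line, the optimum is the weighted median (not the mean). Total weight W = 423; half-weight = 211.5.
Sort by position and accumulate weight:
  km 20 (A, w=5) → cum 5
  km 34 (B, w=100) → cum 105
  km 48 (G, w=8) → cum 113
  km 52 (D, w=20) → cum 133
  km 66 (F, w=120) → cum 253  ≥ 211.5 → median here
  km 69 (C, w=70) → cum 323
  km 91 (E, w=100) → cum 423
Optimal location: km 66.

x = 66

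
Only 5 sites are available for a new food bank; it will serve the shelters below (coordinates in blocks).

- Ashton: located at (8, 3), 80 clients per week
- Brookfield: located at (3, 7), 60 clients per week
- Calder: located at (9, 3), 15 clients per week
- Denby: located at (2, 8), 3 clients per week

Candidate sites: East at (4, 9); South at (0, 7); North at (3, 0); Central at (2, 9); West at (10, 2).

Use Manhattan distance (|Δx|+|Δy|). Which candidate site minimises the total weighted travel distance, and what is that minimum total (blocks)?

West, total 1032 blocks

Total weighted distance at each candidate:
  East (4, 9): total = 1154
  South (0, 7): total = 1344
  North (3, 0): total = 1222
  Central (2, 9): total = 1338
  West (10, 2): total = 1032
Minimum is at West with total 1032 blocks.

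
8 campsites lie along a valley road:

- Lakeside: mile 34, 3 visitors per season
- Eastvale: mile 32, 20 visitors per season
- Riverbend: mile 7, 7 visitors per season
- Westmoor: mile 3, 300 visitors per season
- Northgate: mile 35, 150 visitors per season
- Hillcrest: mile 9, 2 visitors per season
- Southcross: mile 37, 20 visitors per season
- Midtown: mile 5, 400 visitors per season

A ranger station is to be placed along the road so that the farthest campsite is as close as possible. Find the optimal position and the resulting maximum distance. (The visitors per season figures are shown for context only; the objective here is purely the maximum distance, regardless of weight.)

The 1-center on a line is the midpoint of the two extreme points: leftmost at 3, rightmost at 37.
Optimal location = (3 + 37)/2 = 20; maximum distance = (37 − 3)/2 = 17.

location 20, max distance 17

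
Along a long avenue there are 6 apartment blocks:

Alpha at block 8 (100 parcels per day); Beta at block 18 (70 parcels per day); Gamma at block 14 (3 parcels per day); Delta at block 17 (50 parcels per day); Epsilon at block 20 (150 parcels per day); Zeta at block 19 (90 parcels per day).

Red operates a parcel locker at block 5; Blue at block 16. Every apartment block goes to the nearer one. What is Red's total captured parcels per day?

The indifferent point is the midpoint (5+16)/2 = 10.5; apartment blocks left of it (closer to Red at 5) go to Red, those right go to Blue.
  Alpha at 8 (w=100) → Red
  Gamma at 14 (w=3) → Blue
  Delta at 17 (w=50) → Blue
  Beta at 18 (w=70) → Blue
  Zeta at 19 (w=90) → Blue
  Epsilon at 20 (w=150) → Blue
Red captures 100; Blue captures 363.

100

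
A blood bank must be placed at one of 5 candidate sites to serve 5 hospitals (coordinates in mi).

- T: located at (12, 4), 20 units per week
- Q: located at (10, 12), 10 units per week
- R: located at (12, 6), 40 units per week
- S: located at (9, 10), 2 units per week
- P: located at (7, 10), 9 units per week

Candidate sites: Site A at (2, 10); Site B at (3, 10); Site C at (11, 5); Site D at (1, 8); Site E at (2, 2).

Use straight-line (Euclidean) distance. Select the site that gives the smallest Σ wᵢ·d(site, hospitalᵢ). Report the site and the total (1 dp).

Site C, total 224.0 mi

Total weighted distance at each candidate:
  Site A (2, 10): total = 805.5
  Site B (3, 10): total = 731.1
  Site C (11, 5): total = 224.0
  Site D (1, 8): total = 853.2
  Site E (2, 2): total = 869.0
Minimum is at Site C with total 224.0 mi.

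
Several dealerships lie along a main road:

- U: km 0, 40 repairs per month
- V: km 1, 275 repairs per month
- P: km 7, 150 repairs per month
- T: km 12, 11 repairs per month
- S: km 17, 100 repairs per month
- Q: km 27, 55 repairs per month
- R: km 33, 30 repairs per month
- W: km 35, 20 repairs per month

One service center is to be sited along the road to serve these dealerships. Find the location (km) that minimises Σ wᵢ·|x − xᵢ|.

For a sum of weighted absolute distances on a line, the optimum is the weighted median (not the mean). Total weight W = 681; half-weight = 340.5.
Sort by position and accumulate weight:
  km 0 (U, w=40) → cum 40
  km 1 (V, w=275) → cum 315
  km 7 (P, w=150) → cum 465  ≥ 340.5 → median here
  km 12 (T, w=11) → cum 476
  km 17 (S, w=100) → cum 576
  km 27 (Q, w=55) → cum 631
  km 33 (R, w=30) → cum 661
  km 35 (W, w=20) → cum 681
Optimal location: km 7.

x = 7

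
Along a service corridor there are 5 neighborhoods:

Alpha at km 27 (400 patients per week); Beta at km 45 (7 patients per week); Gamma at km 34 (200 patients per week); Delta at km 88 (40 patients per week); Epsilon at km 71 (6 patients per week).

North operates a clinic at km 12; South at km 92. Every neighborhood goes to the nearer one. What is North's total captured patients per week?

The indifferent point is the midpoint (12+92)/2 = 52; neighborhoods left of it (closer to North at 12) go to North, those right go to South.
  Alpha at 27 (w=400) → North
  Gamma at 34 (w=200) → North
  Beta at 45 (w=7) → North
  Epsilon at 71 (w=6) → South
  Delta at 88 (w=40) → South
North captures 607; South captures 46.

607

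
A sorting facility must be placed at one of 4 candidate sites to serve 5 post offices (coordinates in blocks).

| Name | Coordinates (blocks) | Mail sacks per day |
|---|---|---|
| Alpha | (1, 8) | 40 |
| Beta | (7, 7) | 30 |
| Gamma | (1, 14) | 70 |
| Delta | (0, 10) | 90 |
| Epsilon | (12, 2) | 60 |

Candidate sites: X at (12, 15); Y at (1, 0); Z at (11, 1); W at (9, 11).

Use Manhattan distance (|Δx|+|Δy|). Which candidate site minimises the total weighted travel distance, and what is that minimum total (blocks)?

Total weighted distance at each candidate:
  X (12, 15): total = 4260
  Y (1, 0): total = 3460
  Z (11, 1): total = 4510
  W (9, 11): total = 3010
Minimum is at W with total 3010 blocks.

W, total 3010 blocks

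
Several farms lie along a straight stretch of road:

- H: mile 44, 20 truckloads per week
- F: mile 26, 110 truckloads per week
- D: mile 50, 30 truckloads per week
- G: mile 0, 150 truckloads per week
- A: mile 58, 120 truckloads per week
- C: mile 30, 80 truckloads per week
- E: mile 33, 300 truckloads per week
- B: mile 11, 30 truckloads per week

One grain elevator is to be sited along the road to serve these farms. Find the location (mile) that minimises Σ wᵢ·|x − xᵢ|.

For a sum of weighted absolute distances on a line, the optimum is the weighted median (not the mean). Total weight W = 840; half-weight = 420.
Sort by position and accumulate weight:
  mile 0 (G, w=150) → cum 150
  mile 11 (B, w=30) → cum 180
  mile 26 (F, w=110) → cum 290
  mile 30 (C, w=80) → cum 370
  mile 33 (E, w=300) → cum 670  ≥ 420 → median here
  mile 44 (H, w=20) → cum 690
  mile 50 (D, w=30) → cum 720
  mile 58 (A, w=120) → cum 840
Optimal location: mile 33.

x = 33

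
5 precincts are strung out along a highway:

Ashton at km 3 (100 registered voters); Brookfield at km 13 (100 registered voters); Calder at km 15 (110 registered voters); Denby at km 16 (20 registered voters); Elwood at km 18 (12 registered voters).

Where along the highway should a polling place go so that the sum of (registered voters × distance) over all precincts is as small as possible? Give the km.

For a sum of weighted absolute distances on a line, the optimum is the weighted median (not the mean). Total weight W = 342; half-weight = 171.
Sort by position and accumulate weight:
  km 3 (Ashton, w=100) → cum 100
  km 13 (Brookfield, w=100) → cum 200  ≥ 171 → median here
  km 15 (Calder, w=110) → cum 310
  km 16 (Denby, w=20) → cum 330
  km 18 (Elwood, w=12) → cum 342
Optimal location: km 13.

x = 13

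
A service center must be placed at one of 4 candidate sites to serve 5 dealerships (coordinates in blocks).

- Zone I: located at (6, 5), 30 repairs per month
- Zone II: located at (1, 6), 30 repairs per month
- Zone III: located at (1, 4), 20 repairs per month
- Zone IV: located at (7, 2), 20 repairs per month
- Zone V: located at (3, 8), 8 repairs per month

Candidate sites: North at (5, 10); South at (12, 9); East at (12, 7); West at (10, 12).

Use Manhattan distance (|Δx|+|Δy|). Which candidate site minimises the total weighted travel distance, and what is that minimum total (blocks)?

Total weighted distance at each candidate:
  North (5, 10): total = 852
  South (12, 9): total = 1360
  East (12, 7): total = 1160
  West (10, 12): total = 1468
Minimum is at North with total 852 blocks.

North, total 852 blocks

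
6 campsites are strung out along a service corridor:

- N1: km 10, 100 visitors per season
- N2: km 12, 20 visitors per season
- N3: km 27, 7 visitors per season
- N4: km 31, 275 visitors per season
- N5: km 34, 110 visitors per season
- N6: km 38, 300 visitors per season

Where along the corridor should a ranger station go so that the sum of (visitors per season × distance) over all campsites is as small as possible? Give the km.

For a sum of weighted absolute distances on a line, the optimum is the weighted median (not the mean). Total weight W = 812; half-weight = 406.
Sort by position and accumulate weight:
  km 10 (N1, w=100) → cum 100
  km 12 (N2, w=20) → cum 120
  km 27 (N3, w=7) → cum 127
  km 31 (N4, w=275) → cum 402
  km 34 (N5, w=110) → cum 512  ≥ 406 → median here
  km 38 (N6, w=300) → cum 812
Optimal location: km 34.

x = 34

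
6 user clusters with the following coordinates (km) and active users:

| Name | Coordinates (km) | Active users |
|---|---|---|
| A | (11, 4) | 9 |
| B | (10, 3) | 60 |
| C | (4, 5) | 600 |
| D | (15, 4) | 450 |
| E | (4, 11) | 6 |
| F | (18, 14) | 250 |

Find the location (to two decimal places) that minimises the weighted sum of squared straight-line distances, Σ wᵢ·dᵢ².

The minimiser of Σwᵢ‖p−pᵢ‖² is the weighted centroid p* = (Σwᵢpᵢ)/(Σwᵢ).
Σwᵢ = 1375.
Σwᵢxᵢ = 9·11 + 60·10 + 600·4 + 450·15 + 6·4 + 250·18 = 14373.
Σwᵢyᵢ = 9·4 + 60·3 + 600·5 + 450·4 + 6·11 + 250·14 = 8582.
x* = 14373/1375 = 10.45, y* = 8582/1375 = 6.24.

(10.45, 6.24)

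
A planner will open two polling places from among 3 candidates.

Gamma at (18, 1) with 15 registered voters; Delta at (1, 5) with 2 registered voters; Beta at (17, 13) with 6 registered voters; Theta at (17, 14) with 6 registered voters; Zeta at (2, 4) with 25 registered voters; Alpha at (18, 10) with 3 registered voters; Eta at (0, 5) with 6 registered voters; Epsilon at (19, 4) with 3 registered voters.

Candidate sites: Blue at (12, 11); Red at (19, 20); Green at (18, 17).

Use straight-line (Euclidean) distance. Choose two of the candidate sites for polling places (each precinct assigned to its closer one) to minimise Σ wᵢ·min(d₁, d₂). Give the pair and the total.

{Blue, Green}, total 677.3

Evaluate every pair (each demand assigned to the nearer of the two):
  {Blue, Green}: total = 677.3
  {Blue, Red}: total = 700.9
  {Red, Green}: total = 1030.6
Best pair: {Blue, Green} with total 677.3.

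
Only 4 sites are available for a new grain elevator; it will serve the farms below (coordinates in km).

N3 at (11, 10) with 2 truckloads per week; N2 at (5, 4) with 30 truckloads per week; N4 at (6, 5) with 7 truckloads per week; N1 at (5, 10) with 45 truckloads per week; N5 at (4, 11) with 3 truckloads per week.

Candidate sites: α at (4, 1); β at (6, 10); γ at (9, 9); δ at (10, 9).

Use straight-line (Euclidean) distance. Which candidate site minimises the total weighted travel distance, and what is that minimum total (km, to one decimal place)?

Total weighted distance at each candidate:
  α (4, 1): total = 586.5
  β (6, 10): total = 279.2
  γ (9, 9): total = 433.3
  δ (10, 9): total = 503.0
Minimum is at β with total 279.2 km.

β, total 279.2 km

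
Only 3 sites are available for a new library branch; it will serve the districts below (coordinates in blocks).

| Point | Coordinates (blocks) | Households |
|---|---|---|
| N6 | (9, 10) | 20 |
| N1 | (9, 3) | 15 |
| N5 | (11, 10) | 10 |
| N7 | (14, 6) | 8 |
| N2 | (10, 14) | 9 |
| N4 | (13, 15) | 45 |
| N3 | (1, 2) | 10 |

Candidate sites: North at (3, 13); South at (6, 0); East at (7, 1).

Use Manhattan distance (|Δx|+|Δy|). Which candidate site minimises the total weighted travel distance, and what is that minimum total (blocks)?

North, total 1416 blocks

Total weighted distance at each candidate:
  North (3, 13): total = 1416
  South (6, 0): total = 1834
  East (7, 1): total = 1620
Minimum is at North with total 1416 blocks.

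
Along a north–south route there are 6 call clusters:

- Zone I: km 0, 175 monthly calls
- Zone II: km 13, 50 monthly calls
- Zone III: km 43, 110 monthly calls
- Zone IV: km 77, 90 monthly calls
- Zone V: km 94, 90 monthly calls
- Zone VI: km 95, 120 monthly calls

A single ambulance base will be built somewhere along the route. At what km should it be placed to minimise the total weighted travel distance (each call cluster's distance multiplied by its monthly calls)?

For a sum of weighted absolute distances on a line, the optimum is the weighted median (not the mean). Total weight W = 635; half-weight = 317.5.
Sort by position and accumulate weight:
  km 0 (Zone I, w=175) → cum 175
  km 13 (Zone II, w=50) → cum 225
  km 43 (Zone III, w=110) → cum 335  ≥ 317.5 → median here
  km 77 (Zone IV, w=90) → cum 425
  km 94 (Zone V, w=90) → cum 515
  km 95 (Zone VI, w=120) → cum 635
Optimal location: km 43.

x = 43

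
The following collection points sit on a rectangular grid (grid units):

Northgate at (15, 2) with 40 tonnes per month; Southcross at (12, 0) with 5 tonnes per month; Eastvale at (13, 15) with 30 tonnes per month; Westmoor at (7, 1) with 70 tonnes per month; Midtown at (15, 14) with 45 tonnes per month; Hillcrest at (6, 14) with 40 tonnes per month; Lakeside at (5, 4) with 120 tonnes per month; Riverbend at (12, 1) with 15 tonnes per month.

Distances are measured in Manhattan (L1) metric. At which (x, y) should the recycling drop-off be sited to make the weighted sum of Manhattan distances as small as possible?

(7, 4)

Manhattan distance separates: Σwᵢ(|x−xᵢ|+|y−yᵢ|) = Σwᵢ|x−xᵢ| + Σwᵢ|y−yᵢ|, so x and y are optimised independently as 1-D weighted medians.
Total weight W = 365; half = 182.5.
x-coordinate, sorted with cumulative weight:
  x=5 (Lakeside, w=120) cum 120
  x=6 (Hillcrest, w=40) cum 160
  x=7 (Westmoor, w=70) cum 230  ← median
  x=12 (Southcross, w=5) cum 235
  x=12 (Riverbend, w=15) cum 250
  x=13 (Eastvale, w=30) cum 280
  x=15 (Northgate, w=40) cum 320
  x=15 (Midtown, w=45) cum 365
⇒ x* = 7
y-coordinate, sorted with cumulative weight:
  y=0 (Southcross, w=5) cum 5
  y=1 (Westmoor, w=70) cum 75
  y=1 (Riverbend, w=15) cum 90
  y=2 (Northgate, w=40) cum 130
  y=4 (Lakeside, w=120) cum 250  ← median
  y=14 (Midtown, w=45) cum 295
  y=14 (Hillcrest, w=40) cum 335
  y=15 (Eastvale, w=30) cum 365
⇒ y* = 4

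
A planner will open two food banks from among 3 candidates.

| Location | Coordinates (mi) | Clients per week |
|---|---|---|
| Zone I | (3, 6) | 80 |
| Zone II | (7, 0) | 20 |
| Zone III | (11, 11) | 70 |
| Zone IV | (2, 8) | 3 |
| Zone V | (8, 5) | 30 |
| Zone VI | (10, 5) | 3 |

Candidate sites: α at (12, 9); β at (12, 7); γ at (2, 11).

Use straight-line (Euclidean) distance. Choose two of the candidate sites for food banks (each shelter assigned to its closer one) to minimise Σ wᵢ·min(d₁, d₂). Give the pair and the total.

{α, γ}, total 962.5

Evaluate every pair (each demand assigned to the nearer of the two):
  {α, γ}: total = 962.5
  {β, γ}: total = 1020.2
  {α, β}: total = 1225.8
Best pair: {α, γ} with total 962.5.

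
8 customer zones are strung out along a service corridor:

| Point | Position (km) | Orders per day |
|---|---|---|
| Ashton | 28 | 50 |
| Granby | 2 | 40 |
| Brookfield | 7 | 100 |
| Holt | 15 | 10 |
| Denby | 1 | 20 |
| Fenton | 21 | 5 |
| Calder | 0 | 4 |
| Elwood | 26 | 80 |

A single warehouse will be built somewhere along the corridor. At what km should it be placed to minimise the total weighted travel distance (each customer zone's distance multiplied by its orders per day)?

x = 7

For a sum of weighted absolute distances on a line, the optimum is the weighted median (not the mean). Total weight W = 309; half-weight = 154.5.
Sort by position and accumulate weight:
  km 0 (Calder, w=4) → cum 4
  km 1 (Denby, w=20) → cum 24
  km 2 (Granby, w=40) → cum 64
  km 7 (Brookfield, w=100) → cum 164  ≥ 154.5 → median here
  km 15 (Holt, w=10) → cum 174
  km 21 (Fenton, w=5) → cum 179
  km 26 (Elwood, w=80) → cum 259
  km 28 (Ashton, w=50) → cum 309
Optimal location: km 7.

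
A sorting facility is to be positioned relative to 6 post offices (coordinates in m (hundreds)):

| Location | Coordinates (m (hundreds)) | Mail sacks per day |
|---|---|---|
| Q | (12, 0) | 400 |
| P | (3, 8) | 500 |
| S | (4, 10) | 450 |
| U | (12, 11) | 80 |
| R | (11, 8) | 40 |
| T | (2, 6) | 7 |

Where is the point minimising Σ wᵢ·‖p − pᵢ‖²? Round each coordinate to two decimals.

(6.44, 6.60)

The minimiser of Σwᵢ‖p−pᵢ‖² is the weighted centroid p* = (Σwᵢpᵢ)/(Σwᵢ).
Σwᵢ = 1477.
Σwᵢxᵢ = 400·12 + 500·3 + 450·4 + 80·12 + 40·11 + 7·2 = 9514.
Σwᵢyᵢ = 400·0 + 500·8 + 450·10 + 80·11 + 40·8 + 7·6 = 9742.
x* = 9514/1477 = 6.44, y* = 9742/1477 = 6.60.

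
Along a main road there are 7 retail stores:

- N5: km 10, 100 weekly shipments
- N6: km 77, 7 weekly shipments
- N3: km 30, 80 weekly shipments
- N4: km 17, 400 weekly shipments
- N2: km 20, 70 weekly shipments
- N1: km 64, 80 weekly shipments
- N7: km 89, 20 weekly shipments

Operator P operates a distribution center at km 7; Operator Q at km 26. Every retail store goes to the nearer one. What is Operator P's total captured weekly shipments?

The indifferent point is the midpoint (7+26)/2 = 16.5; retail stores left of it (closer to Operator P at 7) go to Operator P, those right go to Operator Q.
  N5 at 10 (w=100) → Operator P
  N4 at 17 (w=400) → Operator Q
  N2 at 20 (w=70) → Operator Q
  N3 at 30 (w=80) → Operator Q
  N1 at 64 (w=80) → Operator Q
  N6 at 77 (w=7) → Operator Q
  N7 at 89 (w=20) → Operator Q
Operator P captures 100; Operator Q captures 657.

100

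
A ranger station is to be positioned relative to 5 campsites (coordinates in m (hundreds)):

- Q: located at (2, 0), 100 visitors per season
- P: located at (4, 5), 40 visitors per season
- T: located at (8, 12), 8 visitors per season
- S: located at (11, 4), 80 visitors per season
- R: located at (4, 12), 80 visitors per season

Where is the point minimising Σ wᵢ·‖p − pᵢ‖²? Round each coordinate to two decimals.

(5.27, 5.12)

The minimiser of Σwᵢ‖p−pᵢ‖² is the weighted centroid p* = (Σwᵢpᵢ)/(Σwᵢ).
Σwᵢ = 308.
Σwᵢxᵢ = 100·2 + 40·4 + 8·8 + 80·11 + 80·4 = 1624.
Σwᵢyᵢ = 100·0 + 40·5 + 8·12 + 80·4 + 80·12 = 1576.
x* = 1624/308 = 5.27, y* = 1576/308 = 5.12.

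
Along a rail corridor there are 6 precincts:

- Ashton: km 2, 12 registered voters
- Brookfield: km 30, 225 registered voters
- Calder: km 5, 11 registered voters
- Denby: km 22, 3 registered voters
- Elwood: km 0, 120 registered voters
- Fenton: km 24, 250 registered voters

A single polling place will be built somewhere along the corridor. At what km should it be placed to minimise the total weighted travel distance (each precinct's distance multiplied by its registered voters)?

x = 24

For a sum of weighted absolute distances on a line, the optimum is the weighted median (not the mean). Total weight W = 621; half-weight = 310.5.
Sort by position and accumulate weight:
  km 0 (Elwood, w=120) → cum 120
  km 2 (Ashton, w=12) → cum 132
  km 5 (Calder, w=11) → cum 143
  km 22 (Denby, w=3) → cum 146
  km 24 (Fenton, w=250) → cum 396  ≥ 310.5 → median here
  km 30 (Brookfield, w=225) → cum 621
Optimal location: km 24.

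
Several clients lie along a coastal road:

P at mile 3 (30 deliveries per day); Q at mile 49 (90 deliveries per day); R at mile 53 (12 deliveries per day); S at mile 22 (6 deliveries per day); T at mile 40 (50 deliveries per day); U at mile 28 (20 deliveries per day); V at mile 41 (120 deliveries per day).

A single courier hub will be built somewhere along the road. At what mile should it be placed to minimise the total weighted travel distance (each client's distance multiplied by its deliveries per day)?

x = 41

For a sum of weighted absolute distances on a line, the optimum is the weighted median (not the mean). Total weight W = 328; half-weight = 164.
Sort by position and accumulate weight:
  mile 3 (P, w=30) → cum 30
  mile 22 (S, w=6) → cum 36
  mile 28 (U, w=20) → cum 56
  mile 40 (T, w=50) → cum 106
  mile 41 (V, w=120) → cum 226  ≥ 164 → median here
  mile 49 (Q, w=90) → cum 316
  mile 53 (R, w=12) → cum 328
Optimal location: mile 41.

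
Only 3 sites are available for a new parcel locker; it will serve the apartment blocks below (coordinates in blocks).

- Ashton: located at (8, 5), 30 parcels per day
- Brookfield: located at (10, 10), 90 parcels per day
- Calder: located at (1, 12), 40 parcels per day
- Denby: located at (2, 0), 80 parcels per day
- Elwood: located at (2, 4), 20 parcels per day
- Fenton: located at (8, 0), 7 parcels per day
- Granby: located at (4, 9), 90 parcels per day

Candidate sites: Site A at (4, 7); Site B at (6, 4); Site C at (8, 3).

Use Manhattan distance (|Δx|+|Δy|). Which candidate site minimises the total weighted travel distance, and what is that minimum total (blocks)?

Site A, total 2387 blocks

Total weighted distance at each candidate:
  Site A (4, 7): total = 2387
  Site B (6, 4): total = 2902
  Site C (8, 3): total = 3291
Minimum is at Site A with total 2387 blocks.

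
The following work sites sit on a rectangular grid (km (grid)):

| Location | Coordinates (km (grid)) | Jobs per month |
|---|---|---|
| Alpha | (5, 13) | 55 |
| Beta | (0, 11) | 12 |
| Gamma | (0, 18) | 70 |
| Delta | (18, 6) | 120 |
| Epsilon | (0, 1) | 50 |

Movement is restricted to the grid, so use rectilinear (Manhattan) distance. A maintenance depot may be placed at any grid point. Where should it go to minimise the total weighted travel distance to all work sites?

Manhattan distance separates: Σwᵢ(|x−xᵢ|+|y−yᵢ|) = Σwᵢ|x−xᵢ| + Σwᵢ|y−yᵢ|, so x and y are optimised independently as 1-D weighted medians.
Total weight W = 307; half = 153.5.
x-coordinate, sorted with cumulative weight:
  x=0 (Beta, w=12) cum 12
  x=0 (Gamma, w=70) cum 82
  x=0 (Epsilon, w=50) cum 132
  x=5 (Alpha, w=55) cum 187  ← median
  x=18 (Delta, w=120) cum 307
⇒ x* = 5
y-coordinate, sorted with cumulative weight:
  y=1 (Epsilon, w=50) cum 50
  y=6 (Delta, w=120) cum 170  ← median
  y=11 (Beta, w=12) cum 182
  y=13 (Alpha, w=55) cum 237
  y=18 (Gamma, w=70) cum 307
⇒ y* = 6

(5, 6)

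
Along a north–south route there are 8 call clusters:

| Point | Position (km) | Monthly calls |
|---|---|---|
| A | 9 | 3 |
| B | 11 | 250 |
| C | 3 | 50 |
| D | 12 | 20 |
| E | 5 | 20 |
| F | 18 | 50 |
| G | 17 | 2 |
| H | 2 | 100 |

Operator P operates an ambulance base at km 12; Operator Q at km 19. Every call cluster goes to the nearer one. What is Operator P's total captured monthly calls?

443

The indifferent point is the midpoint (12+19)/2 = 15.5; call clusters left of it (closer to Operator P at 12) go to Operator P, those right go to Operator Q.
  H at 2 (w=100) → Operator P
  C at 3 (w=50) → Operator P
  E at 5 (w=20) → Operator P
  A at 9 (w=3) → Operator P
  B at 11 (w=250) → Operator P
  D at 12 (w=20) → Operator P
  G at 17 (w=2) → Operator Q
  F at 18 (w=50) → Operator Q
Operator P captures 443; Operator Q captures 52.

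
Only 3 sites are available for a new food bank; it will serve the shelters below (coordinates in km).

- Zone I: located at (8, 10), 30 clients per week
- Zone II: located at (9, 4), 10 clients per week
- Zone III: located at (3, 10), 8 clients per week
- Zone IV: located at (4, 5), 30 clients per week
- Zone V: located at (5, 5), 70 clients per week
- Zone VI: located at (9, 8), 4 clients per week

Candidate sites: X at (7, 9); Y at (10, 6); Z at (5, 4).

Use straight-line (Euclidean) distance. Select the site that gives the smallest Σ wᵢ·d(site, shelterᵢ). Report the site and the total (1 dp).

Z, total 426.9 km

Total weighted distance at each candidate:
  X (7, 9): total = 601.3
  Y (10, 6): total = 769.4
  Z (5, 4): total = 426.9
Minimum is at Z with total 426.9 km.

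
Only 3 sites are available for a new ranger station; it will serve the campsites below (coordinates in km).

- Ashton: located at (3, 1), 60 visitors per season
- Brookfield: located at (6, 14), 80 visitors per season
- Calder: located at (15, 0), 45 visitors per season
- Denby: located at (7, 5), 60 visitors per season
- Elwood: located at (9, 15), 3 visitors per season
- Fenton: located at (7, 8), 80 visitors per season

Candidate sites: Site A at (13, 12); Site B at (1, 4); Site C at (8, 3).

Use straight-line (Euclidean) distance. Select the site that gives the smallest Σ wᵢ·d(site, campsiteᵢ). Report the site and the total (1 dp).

Site C, total 2138.5 km

Total weighted distance at each candidate:
  Site A (13, 12): total = 3166.9
  Site B (1, 4): total = 2748.6
  Site C (8, 3): total = 2138.5
Minimum is at Site C with total 2138.5 km.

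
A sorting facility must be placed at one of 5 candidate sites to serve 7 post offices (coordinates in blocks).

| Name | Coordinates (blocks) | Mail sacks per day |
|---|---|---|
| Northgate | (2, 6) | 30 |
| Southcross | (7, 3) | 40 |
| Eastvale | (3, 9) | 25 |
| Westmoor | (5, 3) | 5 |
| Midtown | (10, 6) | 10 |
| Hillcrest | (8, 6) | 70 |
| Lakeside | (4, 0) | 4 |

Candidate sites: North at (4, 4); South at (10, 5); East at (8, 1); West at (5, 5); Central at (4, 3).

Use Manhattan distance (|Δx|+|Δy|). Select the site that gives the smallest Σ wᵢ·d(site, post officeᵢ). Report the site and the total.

West, total 804 blocks

Total weighted distance at each candidate:
  North (4, 4): total = 956
  South (10, 5): total = 1044
  East (8, 1): total = 1240
  West (5, 5): total = 804
  Central (4, 3): total = 1042
Minimum is at West with total 804 blocks.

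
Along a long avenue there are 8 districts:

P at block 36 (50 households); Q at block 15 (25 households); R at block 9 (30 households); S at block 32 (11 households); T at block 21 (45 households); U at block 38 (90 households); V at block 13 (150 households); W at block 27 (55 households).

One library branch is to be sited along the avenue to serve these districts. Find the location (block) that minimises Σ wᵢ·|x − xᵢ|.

For a sum of weighted absolute distances on a line, the optimum is the weighted median (not the mean). Total weight W = 456; half-weight = 228.
Sort by position and accumulate weight:
  block 9 (R, w=30) → cum 30
  block 13 (V, w=150) → cum 180
  block 15 (Q, w=25) → cum 205
  block 21 (T, w=45) → cum 250  ≥ 228 → median here
  block 27 (W, w=55) → cum 305
  block 32 (S, w=11) → cum 316
  block 36 (P, w=50) → cum 366
  block 38 (U, w=90) → cum 456
Optimal location: block 21.

x = 21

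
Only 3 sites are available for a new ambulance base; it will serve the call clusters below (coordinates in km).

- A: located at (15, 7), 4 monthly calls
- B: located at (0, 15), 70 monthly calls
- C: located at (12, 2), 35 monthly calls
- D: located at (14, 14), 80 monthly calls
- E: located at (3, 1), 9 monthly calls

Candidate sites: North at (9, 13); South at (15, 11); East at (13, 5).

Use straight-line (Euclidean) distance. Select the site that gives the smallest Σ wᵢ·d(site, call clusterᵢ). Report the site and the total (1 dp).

Total weighted distance at each candidate:
  North (9, 13): total = 1607.0
  South (15, 11): total = 1828.3
  East (13, 5): total = 2091.4
Minimum is at North with total 1607.0 km.

North, total 1607.0 km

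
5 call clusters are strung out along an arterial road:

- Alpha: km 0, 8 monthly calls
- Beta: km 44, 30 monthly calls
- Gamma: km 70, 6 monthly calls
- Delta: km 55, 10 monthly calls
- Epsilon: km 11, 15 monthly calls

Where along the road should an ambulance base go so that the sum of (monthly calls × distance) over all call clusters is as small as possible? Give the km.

For a sum of weighted absolute distances on a line, the optimum is the weighted median (not the mean). Total weight W = 69; half-weight = 34.5.
Sort by position and accumulate weight:
  km 0 (Alpha, w=8) → cum 8
  km 11 (Epsilon, w=15) → cum 23
  km 44 (Beta, w=30) → cum 53  ≥ 34.5 → median here
  km 55 (Delta, w=10) → cum 63
  km 70 (Gamma, w=6) → cum 69
Optimal location: km 44.

x = 44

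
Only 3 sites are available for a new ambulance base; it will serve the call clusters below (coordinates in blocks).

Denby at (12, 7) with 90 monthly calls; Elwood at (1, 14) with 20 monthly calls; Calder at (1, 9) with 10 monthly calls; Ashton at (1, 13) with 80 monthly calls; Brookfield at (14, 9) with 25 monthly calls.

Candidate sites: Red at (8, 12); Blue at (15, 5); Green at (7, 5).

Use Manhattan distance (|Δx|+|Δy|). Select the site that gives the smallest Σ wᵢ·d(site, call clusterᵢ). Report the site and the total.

Total weighted distance at each candidate:
  Red (8, 12): total = 1955
  Blue (15, 5): total = 2975
  Green (7, 5): total = 2425
Minimum is at Red with total 1955 blocks.

Red, total 1955 blocks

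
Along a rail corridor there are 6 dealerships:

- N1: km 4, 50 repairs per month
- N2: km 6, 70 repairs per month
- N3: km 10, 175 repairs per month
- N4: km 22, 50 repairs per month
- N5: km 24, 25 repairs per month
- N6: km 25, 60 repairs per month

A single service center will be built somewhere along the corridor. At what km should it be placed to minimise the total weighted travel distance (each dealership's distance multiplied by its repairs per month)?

x = 10

For a sum of weighted absolute distances on a line, the optimum is the weighted median (not the mean). Total weight W = 430; half-weight = 215.
Sort by position and accumulate weight:
  km 4 (N1, w=50) → cum 50
  km 6 (N2, w=70) → cum 120
  km 10 (N3, w=175) → cum 295  ≥ 215 → median here
  km 22 (N4, w=50) → cum 345
  km 24 (N5, w=25) → cum 370
  km 25 (N6, w=60) → cum 430
Optimal location: km 10.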